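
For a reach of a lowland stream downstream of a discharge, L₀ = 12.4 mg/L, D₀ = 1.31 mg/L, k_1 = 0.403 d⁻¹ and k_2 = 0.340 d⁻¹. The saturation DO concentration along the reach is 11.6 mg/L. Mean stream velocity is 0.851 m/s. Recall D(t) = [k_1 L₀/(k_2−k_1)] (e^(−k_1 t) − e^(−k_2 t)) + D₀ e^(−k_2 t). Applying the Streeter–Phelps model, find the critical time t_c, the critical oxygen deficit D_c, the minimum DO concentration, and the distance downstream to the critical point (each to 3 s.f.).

t_c = [1/(k_2−k_1)] ln[(k_2/k_1)(1 − D₀(k_2−k_1)/(k_1 L₀))]
= [1/(0.340−0.403)] ln[(0.340/0.403)(1 − 1.31×-0.06300/(0.403×12.4))]
= (1/-0.06300) ln[0.8437 × 1.017] = -15.87 × ln(0.8576) = -15.87 × -0.1536 = 2.438 d.
L(t_c) = L₀ e^(−k_1 t_c) = 12.4 × 0.3743 = 4.642 mg/L, and at the critical point k_2 D_c = k_1 L, so D_c = (0.403/0.340) × 4.642 = 5.502 mg/L.
Minimum DO = C_s − D_c = 11.6 − 5.502 = 6.098 mg/L.
x_c = v t_c = 0.851 m/s × 2.438 d × 86400 s/d = 179300 m ≈ 179 km.

t_c ≈ 2.44 d; D_c ≈ 5.50 mg/L; min DO ≈ 6.10 mg/L; x_c ≈ 179 km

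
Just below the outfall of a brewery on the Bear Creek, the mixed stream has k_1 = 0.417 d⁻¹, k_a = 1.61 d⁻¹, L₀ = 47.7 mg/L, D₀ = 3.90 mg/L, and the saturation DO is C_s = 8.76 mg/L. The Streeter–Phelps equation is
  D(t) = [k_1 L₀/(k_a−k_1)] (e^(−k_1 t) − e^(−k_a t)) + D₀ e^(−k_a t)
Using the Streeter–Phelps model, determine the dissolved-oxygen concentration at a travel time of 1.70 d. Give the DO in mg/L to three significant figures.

DO ≈ 1.38 mg/L

k_1 L₀/(k_a−k_1) = 0.417×47.7/(1.61−0.417) = 19.89/1.193 = 16.67 mg/L.
e^(−k_1 t) = e^(−0.417×1.700) = 0.4922; e^(−k_a t) = e^(−1.61×1.700) = 0.06476.
D = 16.67 × (0.4922 − 0.06476) + 3.90 × 0.06476 = 7.126 + 0.2526 = 7.379 mg/L.
DO = C_s − D = 8.76 − 7.379 = 1.381 mg/L.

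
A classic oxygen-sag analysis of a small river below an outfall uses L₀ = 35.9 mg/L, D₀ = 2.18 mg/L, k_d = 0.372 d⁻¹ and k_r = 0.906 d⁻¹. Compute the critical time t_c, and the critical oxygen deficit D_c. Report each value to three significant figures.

t_c ≈ 1.50 d; D_c ≈ 8.45 mg/L

With k_r/k_d = 2.435 and 1 − D₀(k_r−k_d)/(k_d L₀) = 0.9128,
t_c = ln(2.435 × 0.9128) / (0.906 − 0.372) = ln(2.223) / 0.5340 = 0.7989/0.5340 = 1.496 d.
D_c = (k_d/k_r) L₀ e^(−k_d t_c) = (0.372/0.906) × 35.9 × e^(−0.372×1.496) = 0.4106 × 35.9 × 0.5732 = 8.449 mg/L.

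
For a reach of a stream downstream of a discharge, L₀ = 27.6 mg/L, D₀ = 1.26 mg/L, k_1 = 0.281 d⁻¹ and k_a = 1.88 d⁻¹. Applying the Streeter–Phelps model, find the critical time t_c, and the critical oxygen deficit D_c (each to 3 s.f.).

t_c ≈ 1.00 d; D_c ≈ 3.11 mg/L

t_c = [1/(k_a−k_1)] ln[(k_a/k_1)(1 − D₀(k_a−k_1)/(k_1 L₀))]
= [1/(1.88−0.281)] ln[(1.88/0.281)(1 − 1.26×1.599/(0.281×27.6))]
= (1/1.599) ln[6.690 × 0.7402] = 0.6254 × ln(4.952) = 0.6254 × 1.600 = 1.001 d.
D_c = (k_1/k_a) L₀ e^(−k_1 t_c) = (0.281/1.88) × 27.6 × e^(−0.281×1.001) = 0.1495 × 27.6 × 0.7549 = 3.114 mg/L.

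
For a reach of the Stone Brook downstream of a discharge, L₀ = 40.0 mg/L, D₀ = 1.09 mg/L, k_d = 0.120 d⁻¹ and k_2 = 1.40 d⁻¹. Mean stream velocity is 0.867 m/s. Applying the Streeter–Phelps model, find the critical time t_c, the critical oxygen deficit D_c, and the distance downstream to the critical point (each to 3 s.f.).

At the critical point dD/dt = 0, so k_d L₀ e^(−k_d t) = k_2 D. Substituting D(t) from the Streeter–Phelps equation and solving for t gives
t_c = ln[(k_2/k_d)(1 − D₀(k_2−k_d)/(k_d L₀))] / (k_2−k_d).
Here k_2−k_d = 1.280 d⁻¹ and 1 − D₀(k_2−k_d)/(k_d L₀) = 1 − 1.09×1.280/(0.120×40.0) = 0.7093, so
t_c = ln(11.67 × 0.7093) / 1.280 = 2.113 / 1.280 = 1.651 d.
L(t_c) = L₀ e^(−k_d t_c) = 40.0 × 0.8203 = 32.81 mg/L, and at the critical point k_2 D_c = k_d L, so D_c = (0.120/1.40) × 32.81 = 2.812 mg/L.
x_c = v t_c = 0.867 m/s × 1.651 d × 86400 s/d = 123700 m ≈ 124 km.

t_c ≈ 1.65 d; D_c ≈ 2.81 mg/L; x_c ≈ 124 km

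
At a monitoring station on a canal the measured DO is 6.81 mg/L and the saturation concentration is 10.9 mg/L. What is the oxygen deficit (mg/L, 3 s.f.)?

D = C_s − C = 10.9 − 6.81 = 4.09 mg/L.

D ≈ 4.09 mg/L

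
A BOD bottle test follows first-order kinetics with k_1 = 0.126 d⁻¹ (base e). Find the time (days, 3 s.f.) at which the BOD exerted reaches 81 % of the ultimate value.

t ≈ 13.2 d

y/L₀ = 1 − e^(−k_1 t) = 0.81 ⇒ e^(−k_1 t) = 0.190
t = −ln(0.190) / 0.126 = 1.661 / 0.126 = 13.18 d.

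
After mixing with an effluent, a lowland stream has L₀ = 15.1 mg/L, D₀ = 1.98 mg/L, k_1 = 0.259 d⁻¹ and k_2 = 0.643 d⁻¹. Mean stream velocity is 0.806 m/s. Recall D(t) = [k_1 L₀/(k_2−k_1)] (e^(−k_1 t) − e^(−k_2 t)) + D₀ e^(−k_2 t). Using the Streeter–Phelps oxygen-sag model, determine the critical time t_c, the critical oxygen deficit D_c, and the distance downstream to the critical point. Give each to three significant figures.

At the critical point dD/dt = 0, so k_1 L₀ e^(−k_1 t) = k_2 D. Substituting D(t) from the Streeter–Phelps equation and solving for t gives
t_c = ln[(k_2/k_1)(1 − D₀(k_2−k_1)/(k_1 L₀))] / (k_2−k_1).
Here k_2−k_1 = 0.3840 d⁻¹ and 1 − D₀(k_2−k_1)/(k_1 L₀) = 1 − 1.98×0.3840/(0.259×15.1) = 0.8056, so
t_c = ln(2.483 × 0.8056) / 0.3840 = 0.6931 / 0.3840 = 1.805 d.
D_c = (k_1/k_2) L₀ e^(−k_1 t_c) = (0.259/0.643) × 15.1 × e^(−0.259×1.805) = 0.4028 × 15.1 × 0.6266 = 3.811 mg/L.
x_c = v t_c = 0.806 m/s × 1.805 d × 86400 s/d = 125700 m ≈ 126 km.

t_c ≈ 1.81 d; D_c ≈ 3.81 mg/L; x_c ≈ 126 km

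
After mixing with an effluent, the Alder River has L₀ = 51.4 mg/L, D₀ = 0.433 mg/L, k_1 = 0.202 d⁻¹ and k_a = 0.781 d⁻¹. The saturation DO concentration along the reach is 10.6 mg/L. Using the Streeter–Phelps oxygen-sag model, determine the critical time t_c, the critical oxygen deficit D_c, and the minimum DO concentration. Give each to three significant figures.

At the critical point dD/dt = 0, so k_1 L₀ e^(−k_1 t) = k_a D. Substituting D(t) from the Streeter–Phelps equation and solving for t gives
t_c = ln[(k_a/k_1)(1 − D₀(k_a−k_1)/(k_1 L₀))] / (k_a−k_1).
Here k_a−k_1 = 0.5790 d⁻¹ and 1 − D₀(k_a−k_1)/(k_1 L₀) = 1 − 0.433×0.5790/(0.202×51.4) = 0.9759, so
t_c = ln(3.866 × 0.9759) / 0.5790 = 1.328 / 0.5790 = 2.293 d.
L(t_c) = L₀ e^(−k_1 t_c) = 51.4 × 0.6292 = 32.34 mg/L, and at the critical point k_a D_c = k_1 L, so D_c = (0.202/0.781) × 32.34 = 8.365 mg/L.
Minimum DO = C_s − D_c = 10.6 − 8.365 = 2.235 mg/L.

t_c ≈ 2.29 d; D_c ≈ 8.37 mg/L; min DO ≈ 2.23 mg/L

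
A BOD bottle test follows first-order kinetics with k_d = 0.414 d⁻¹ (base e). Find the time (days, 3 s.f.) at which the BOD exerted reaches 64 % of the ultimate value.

y/L₀ = 1 − e^(−k_d t) = 0.64 ⇒ e^(−k_d t) = 0.360
t = −ln(0.360) / 0.414 = 1.022 / 0.414 = 2.468 d.

t ≈ 2.47 d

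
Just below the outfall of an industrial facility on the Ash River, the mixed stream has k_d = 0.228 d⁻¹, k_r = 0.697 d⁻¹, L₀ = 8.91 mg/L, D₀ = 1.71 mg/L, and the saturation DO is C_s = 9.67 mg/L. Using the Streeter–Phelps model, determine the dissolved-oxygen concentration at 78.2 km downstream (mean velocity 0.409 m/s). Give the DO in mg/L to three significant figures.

DO ≈ 7.62 mg/L

Travel time t = x/v = 78.2 km / (0.409 m/s) = 78200 m / 0.409 m/s = 191200 s = 2.213 d.
k_d L₀/(k_r−k_d) = 0.228×8.91/(0.697−0.228) = 2.031/0.4690 = 4.332 mg/L.
e^(−k_d t) = e^(−0.228×2.213) = 0.6038; e^(−k_r t) = e^(−0.697×2.213) = 0.2139.
D = 4.332 × (0.6038 − 0.2139) + 1.71 × 0.2139 = 1.689 + 0.3657 = 2.055 mg/L.
DO = C_s − D = 9.67 − 2.055 = 7.615 mg/L.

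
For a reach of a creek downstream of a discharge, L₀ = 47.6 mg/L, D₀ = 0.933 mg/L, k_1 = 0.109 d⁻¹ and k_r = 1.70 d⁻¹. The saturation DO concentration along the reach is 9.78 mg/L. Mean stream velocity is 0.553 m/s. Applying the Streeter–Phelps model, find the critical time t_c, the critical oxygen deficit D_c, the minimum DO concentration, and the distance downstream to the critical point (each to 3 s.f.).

t_c ≈ 1.51 d; D_c ≈ 2.59 mg/L; min DO ≈ 7.19 mg/L; x_c ≈ 72.4 km

With k_r/k_1 = 15.60 and 1 − D₀(k_r−k_1)/(k_1 L₀) = 0.7139,
t_c = ln(15.60 × 0.7139) / (1.70 − 0.109) = ln(11.13) / 1.591 = 2.410/1.591 = 1.515 d.
D_c = (k_1/k_r) L₀ e^(−k_1 t_c) = (0.109/1.70) × 47.6 × e^(−0.109×1.515) = 0.06412 × 47.6 × 0.8478 = 2.587 mg/L.
Minimum DO = C_s − D_c = 9.78 − 2.587 = 7.193 mg/L.
x_c = v t_c = 0.553 m/s × 1.515 d × 86400 s/d = 72380 m ≈ 72.4 km.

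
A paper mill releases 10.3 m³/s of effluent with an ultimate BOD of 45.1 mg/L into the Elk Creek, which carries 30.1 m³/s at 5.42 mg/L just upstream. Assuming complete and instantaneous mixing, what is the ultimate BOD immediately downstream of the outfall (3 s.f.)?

Flow-weighted mixing: C = (Q_r C_r + Q_w C_w)/(Q_r + Q_w)
= (30.1×5.42 + 10.3×45.1)/(30.1 + 10.3) = 627.7/40.40 = 15.54 mg/L.

15.5 mg/L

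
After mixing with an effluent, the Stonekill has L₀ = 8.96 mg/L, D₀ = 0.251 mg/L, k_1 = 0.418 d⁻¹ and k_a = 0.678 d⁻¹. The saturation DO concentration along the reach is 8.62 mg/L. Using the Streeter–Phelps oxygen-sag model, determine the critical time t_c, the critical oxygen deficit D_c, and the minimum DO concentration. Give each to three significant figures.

t_c ≈ 1.79 d; D_c ≈ 2.61 mg/L; min DO ≈ 6.01 mg/L

With k_a/k_1 = 1.622 and 1 − D₀(k_a−k_1)/(k_1 L₀) = 0.9826,
t_c = ln(1.622 × 0.9826) / (0.678 − 0.418) = ln(1.594) / 0.2600 = 0.4661/0.2600 = 1.793 d.
L(t_c) = L₀ e^(−k_1 t_c) = 8.96 × 0.4727 = 4.235 mg/L, and at the critical point k_a D_c = k_1 L, so D_c = (0.418/0.678) × 4.235 = 2.611 mg/L.
Minimum DO = C_s − D_c = 8.62 − 2.611 = 6.009 mg/L.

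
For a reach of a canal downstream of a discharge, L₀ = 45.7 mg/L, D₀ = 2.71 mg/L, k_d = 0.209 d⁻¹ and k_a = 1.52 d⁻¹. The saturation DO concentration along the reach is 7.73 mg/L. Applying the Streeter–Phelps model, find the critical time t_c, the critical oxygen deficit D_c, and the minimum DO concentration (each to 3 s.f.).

t_c ≈ 1.16 d; D_c ≈ 4.93 mg/L; min DO ≈ 2.80 mg/L

At the critical point dD/dt = 0, so k_d L₀ e^(−k_d t) = k_a D. Substituting D(t) from the Streeter–Phelps equation and solving for t gives
t_c = ln[(k_a/k_d)(1 − D₀(k_a−k_d)/(k_d L₀))] / (k_a−k_d).
Here k_a−k_d = 1.311 d⁻¹ and 1 − D₀(k_a−k_d)/(k_d L₀) = 1 − 2.71×1.311/(0.209×45.7) = 0.6280, so
t_c = ln(7.273 × 0.6280) / 1.311 = 1.519 / 1.311 = 1.159 d.
D_c = (k_d/k_a) L₀ e^(−k_d t_c) = (0.209/1.52) × 45.7 × e^(−0.209×1.159) = 0.1375 × 45.7 × 0.7849 = 4.932 mg/L.
Minimum DO = C_s − D_c = 7.73 − 4.932 = 2.798 mg/L.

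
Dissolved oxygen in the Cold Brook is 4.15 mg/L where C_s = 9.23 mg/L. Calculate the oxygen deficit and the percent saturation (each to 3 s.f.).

D = C_s − C = 9.23 − 4.15 = 5.08 mg/L.
% saturation = 4.15/9.23 × 100 = 45.0 %.

D ≈ 5.08 mg/L; 45.0 % saturation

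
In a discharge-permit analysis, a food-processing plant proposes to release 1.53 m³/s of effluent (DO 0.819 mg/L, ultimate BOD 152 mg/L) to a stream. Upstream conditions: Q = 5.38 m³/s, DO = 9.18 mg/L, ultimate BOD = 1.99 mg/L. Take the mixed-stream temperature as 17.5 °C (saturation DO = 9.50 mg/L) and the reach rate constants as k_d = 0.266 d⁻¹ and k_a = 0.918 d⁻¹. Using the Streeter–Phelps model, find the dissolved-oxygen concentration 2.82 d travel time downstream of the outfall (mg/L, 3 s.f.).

DO ≈ 3.63 mg/L

Mixed DO = (5.38×9.18 + 1.53×0.819)/(5.38+1.53) = 50.64/6.910 = 7.329 mg/L.
Mixed L₀ = (5.38×1.99 + 1.53×152)/(6.910) = 243.3/6.910 = 35.20 mg/L.
Initial deficit D₀ = C_s − DO₀ = 9.50 − 7.329 = 2.171 mg/L.
D(2.82) = [0.266×35.20/(0.918−0.266)](e^(−0.266×2.82) − e^(−0.918×2.82)) + 2.171 e^(−0.918×2.82)
= 14.36 × (0.4723 − 0.07511) + 2.171 × 0.07511 = 5.868 mg/L.
DO = 9.50 − 5.868 = 3.632 mg/L.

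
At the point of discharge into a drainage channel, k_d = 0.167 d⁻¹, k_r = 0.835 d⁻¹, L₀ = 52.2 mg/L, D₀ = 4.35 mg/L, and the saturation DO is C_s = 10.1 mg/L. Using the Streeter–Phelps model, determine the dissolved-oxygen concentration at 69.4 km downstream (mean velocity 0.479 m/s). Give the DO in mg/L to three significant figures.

Travel time t = x/v = 69.4 km / (0.479 m/s) = 69400 m / 0.479 m/s = 144900 s = 1.677 d.
k_d L₀/(k_r−k_d) = 0.167×52.2/(0.835−0.167) = 8.717/0.6680 = 13.05 mg/L.
e^(−k_d t) = e^(−0.167×1.677) = 0.7558; e^(−k_r t) = e^(−0.835×1.677) = 0.2465.
D = 13.05 × (0.7558 − 0.2465) + 4.35 × 0.2465 = 6.645 + 1.072 = 7.718 mg/L.
DO = C_s − D = 10.1 − 7.718 = 2.382 mg/L.

DO ≈ 2.38 mg/L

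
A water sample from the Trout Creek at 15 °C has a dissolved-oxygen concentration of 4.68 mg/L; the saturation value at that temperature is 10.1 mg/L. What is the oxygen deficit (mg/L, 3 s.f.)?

D = C_s − C = 10.1 − 4.68 = 5.42 mg/L.

D ≈ 5.42 mg/L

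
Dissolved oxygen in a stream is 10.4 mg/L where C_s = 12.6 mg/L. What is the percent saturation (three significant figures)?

82.5 % saturation

% saturation = C/C_s × 100 = 10.4/12.6 × 100 = 82.5 %.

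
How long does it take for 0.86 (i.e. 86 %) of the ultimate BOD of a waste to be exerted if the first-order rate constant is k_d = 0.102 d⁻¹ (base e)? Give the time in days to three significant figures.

t ≈ 19.3 d

y/L₀ = 1 − e^(−k_d t) = 0.86 ⇒ e^(−k_d t) = 0.140
t = −ln(0.140) / 0.102 = 1.966 / 0.102 = 19.28 d.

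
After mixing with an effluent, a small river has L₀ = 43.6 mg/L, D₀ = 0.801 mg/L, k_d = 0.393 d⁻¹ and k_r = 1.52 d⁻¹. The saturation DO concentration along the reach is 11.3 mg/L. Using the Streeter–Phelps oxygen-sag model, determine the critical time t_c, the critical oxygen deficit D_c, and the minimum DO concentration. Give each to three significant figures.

t_c = [1/(k_r−k_d)] ln[(k_r/k_d)(1 − D₀(k_r−k_d)/(k_d L₀))]
= [1/(1.52−0.393)] ln[(1.52/0.393)(1 − 0.801×1.127/(0.393×43.6))]
= (1/1.127) ln[3.868 × 0.9473] = 0.8873 × ln(3.664) = 0.8873 × 1.299 = 1.152 d.
L(t_c) = L₀ e^(−k_d t_c) = 43.6 × 0.6358 = 27.72 mg/L, and at the critical point k_r D_c = k_d L, so D_c = (0.393/1.52) × 27.72 = 7.168 mg/L.
Minimum DO = C_s − D_c = 11.3 − 7.168 = 4.132 mg/L.

t_c ≈ 1.15 d; D_c ≈ 7.17 mg/L; min DO ≈ 4.13 mg/L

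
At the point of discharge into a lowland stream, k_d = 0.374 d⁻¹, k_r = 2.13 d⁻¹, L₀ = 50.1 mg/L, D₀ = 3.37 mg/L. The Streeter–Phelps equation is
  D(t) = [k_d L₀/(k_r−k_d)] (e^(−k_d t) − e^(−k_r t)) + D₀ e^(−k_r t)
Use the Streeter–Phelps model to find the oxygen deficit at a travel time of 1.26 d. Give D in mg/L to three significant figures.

D ≈ 6.16 mg/L

k_d L₀/(k_r−k_d) = 0.374×50.1/(2.13−0.374) = 18.74/1.756 = 10.67 mg/L.
e^(−k_d t) = e^(−0.374×1.260) = 0.6242; e^(−k_r t) = e^(−2.13×1.260) = 0.06830.
D = 10.67 × (0.6242 − 0.06830) + 3.37 × 0.06830 = 5.932 + 0.2302 = 6.162 mg/L.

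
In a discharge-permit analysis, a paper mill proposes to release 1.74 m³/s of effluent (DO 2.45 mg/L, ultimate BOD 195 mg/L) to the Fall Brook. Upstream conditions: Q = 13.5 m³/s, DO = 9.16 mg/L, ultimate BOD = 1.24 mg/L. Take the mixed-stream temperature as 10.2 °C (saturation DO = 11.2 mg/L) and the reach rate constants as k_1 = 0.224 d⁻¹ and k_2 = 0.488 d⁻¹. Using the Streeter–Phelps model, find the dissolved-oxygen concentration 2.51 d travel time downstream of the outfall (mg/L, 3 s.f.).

DO ≈ 4.90 mg/L

Mixed DO = (13.5×9.16 + 1.74×2.45)/(13.5+1.74) = 127.9/15.24 = 8.394 mg/L.
Mixed L₀ = (13.5×1.24 + 1.74×195)/(15.24) = 356.0/15.24 = 23.36 mg/L.
Initial deficit D₀ = C_s − DO₀ = 11.2 − 8.394 = 2.806 mg/L.
D(2.51) = [0.224×23.36/(0.488−0.224)](e^(−0.224×2.51) − e^(−0.488×2.51)) + 2.806 e^(−0.488×2.51)
= 19.82 × (0.5699 − 0.2938) + 2.806 × 0.2938 = 6.298 mg/L.
DO = 11.2 − 6.298 = 4.902 mg/L.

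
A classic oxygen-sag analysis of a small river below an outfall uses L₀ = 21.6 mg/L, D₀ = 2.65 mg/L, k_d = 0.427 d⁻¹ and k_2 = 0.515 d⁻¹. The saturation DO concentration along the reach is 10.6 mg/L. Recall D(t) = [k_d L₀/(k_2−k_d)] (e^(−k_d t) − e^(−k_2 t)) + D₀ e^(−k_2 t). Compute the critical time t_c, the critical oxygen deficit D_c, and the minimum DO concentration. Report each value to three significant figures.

t_c = [1/(k_2−k_d)] ln[(k_2/k_d)(1 − D₀(k_2−k_d)/(k_d L₀))]
= [1/(0.515−0.427)] ln[(0.515/0.427)(1 − 2.65×0.08800/(0.427×21.6))]
= (1/0.08800) ln[1.206 × 0.9747] = 11.36 × ln(1.176) = 11.36 × 0.1618 = 1.838 d.
D_c = (k_d/k_2) L₀ e^(−k_d t_c) = (0.427/0.515) × 21.6 × e^(−0.427×1.838) = 0.8291 × 21.6 × 0.4561 = 8.169 mg/L.
Minimum DO = C_s − D_c = 10.6 − 8.169 = 2.431 mg/L.

t_c ≈ 1.84 d; D_c ≈ 8.17 mg/L; min DO ≈ 2.43 mg/L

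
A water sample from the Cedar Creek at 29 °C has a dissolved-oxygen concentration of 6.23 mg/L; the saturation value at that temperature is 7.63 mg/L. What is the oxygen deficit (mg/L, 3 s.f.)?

D ≈ 1.40 mg/L

D = C_s − C = 7.63 − 6.23 = 1.40 mg/L.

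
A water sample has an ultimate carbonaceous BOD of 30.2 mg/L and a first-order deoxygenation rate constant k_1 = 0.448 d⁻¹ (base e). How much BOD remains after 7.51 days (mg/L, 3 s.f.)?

L ≈ 1.04 mg/L

L_t = L₀ e^(−k_1 t) = 30.2 × e^(−0.448×7.51) = 30.2 × 0.03458 = 1.044 mg/L.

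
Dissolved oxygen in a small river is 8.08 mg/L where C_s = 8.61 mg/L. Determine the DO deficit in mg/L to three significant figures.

D = C_s − C = 8.61 − 8.08 = 0.530 mg/L.

D ≈ 0.530 mg/L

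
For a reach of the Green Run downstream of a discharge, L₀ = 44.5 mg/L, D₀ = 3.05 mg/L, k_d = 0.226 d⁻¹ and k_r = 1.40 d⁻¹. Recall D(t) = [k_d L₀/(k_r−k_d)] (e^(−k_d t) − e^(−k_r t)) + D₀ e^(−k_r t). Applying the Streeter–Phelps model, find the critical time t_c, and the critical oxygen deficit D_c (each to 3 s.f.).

With k_r/k_d = 6.195 and 1 − D₀(k_r−k_d)/(k_d L₀) = 0.6440,
t_c = ln(6.195 × 0.6440) / (1.40 − 0.226) = ln(3.989) / 1.174 = 1.384/1.174 = 1.179 d.
D_c = (k_d/k_r) L₀ e^(−k_d t_c) = (0.226/1.40) × 44.5 × e^(−0.226×1.179) = 0.1614 × 44.5 × 0.7662 = 5.504 mg/L.

t_c ≈ 1.18 d; D_c ≈ 5.50 mg/L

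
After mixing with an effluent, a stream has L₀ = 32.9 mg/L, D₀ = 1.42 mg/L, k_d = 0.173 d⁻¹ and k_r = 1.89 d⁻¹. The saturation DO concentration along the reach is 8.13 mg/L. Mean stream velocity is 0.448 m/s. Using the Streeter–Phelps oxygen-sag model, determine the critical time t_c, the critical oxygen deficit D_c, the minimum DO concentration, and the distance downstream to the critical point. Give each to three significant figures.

t_c ≈ 1.07 d; D_c ≈ 2.50 mg/L; min DO ≈ 5.63 mg/L; x_c ≈ 41.3 km

At the critical point dD/dt = 0, so k_d L₀ e^(−k_d t) = k_r D. Substituting D(t) from the Streeter–Phelps equation and solving for t gives
t_c = ln[(k_r/k_d)(1 − D₀(k_r−k_d)/(k_d L₀))] / (k_r−k_d).
Here k_r−k_d = 1.717 d⁻¹ and 1 − D₀(k_r−k_d)/(k_d L₀) = 1 − 1.42×1.717/(0.173×32.9) = 0.5716, so
t_c = ln(10.92 × 0.5716) / 1.717 = 1.832 / 1.717 = 1.067 d.
L(t_c) = L₀ e^(−k_d t_c) = 32.9 × 0.8315 = 27.36 mg/L, and at the critical point k_r D_c = k_d L, so D_c = (0.173/1.89) × 27.36 = 2.504 mg/L.
Minimum DO = C_s − D_c = 8.13 − 2.504 = 5.626 mg/L.
x_c = v t_c = 0.448 m/s × 1.067 d × 86400 s/d = 41290 m ≈ 41.3 km.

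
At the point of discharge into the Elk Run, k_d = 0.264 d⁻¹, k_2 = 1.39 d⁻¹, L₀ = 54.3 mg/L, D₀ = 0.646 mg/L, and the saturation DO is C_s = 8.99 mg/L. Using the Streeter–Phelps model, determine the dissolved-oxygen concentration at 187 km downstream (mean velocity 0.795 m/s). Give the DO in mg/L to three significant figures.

DO ≈ 3.06 mg/L

Travel time t = x/v = 187 km / (0.795 m/s) = 187000 m / 0.795 m/s = 235200 s = 2.722 d.
k_d L₀/(k_2−k_d) = 0.264×54.3/(1.39−0.264) = 14.34/1.126 = 12.73 mg/L.
e^(−k_d t) = e^(−0.264×2.722) = 0.4874; e^(−k_2 t) = e^(−1.39×2.722) = 0.02273.
D = 12.73 × (0.4874 − 0.02273) + 0.646 × 0.02273 = 5.915 + 0.01468 = 5.930 mg/L.
DO = C_s − D = 8.99 − 5.930 = 3.060 mg/L.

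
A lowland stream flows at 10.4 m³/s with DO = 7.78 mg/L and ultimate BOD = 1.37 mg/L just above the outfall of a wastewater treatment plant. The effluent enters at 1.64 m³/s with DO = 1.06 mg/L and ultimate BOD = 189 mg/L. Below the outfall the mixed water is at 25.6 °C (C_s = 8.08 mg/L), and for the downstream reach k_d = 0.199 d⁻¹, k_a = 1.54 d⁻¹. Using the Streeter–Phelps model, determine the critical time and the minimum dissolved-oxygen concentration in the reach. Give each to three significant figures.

Mixed DO = (10.4×7.78 + 1.64×1.06)/(10.4+1.64) = 82.65/12.04 = 6.865 mg/L.
Mixed L₀ = (10.4×1.37 + 1.64×189)/(12.04) = 324.2/12.04 = 26.93 mg/L.
Initial deficit D₀ = C_s − DO₀ = 8.08 − 6.865 = 1.215 mg/L.
t_c = (1/1.341) ln[(1.54/0.199)(1 − 1.215×1.341/(0.199×26.93))] = 0.7457 × ln(5.385) = 1.255 d.
D_c = (0.199/1.54) × 26.93 × e^(−0.199×1.255) = 0.1292 × 26.93 × 0.7789 = 2.710 mg/L.
Minimum DO = 8.08 − 2.710 = 5.370 mg/L.

t_c ≈ 1.26 d; minimum DO ≈ 5.37 mg/L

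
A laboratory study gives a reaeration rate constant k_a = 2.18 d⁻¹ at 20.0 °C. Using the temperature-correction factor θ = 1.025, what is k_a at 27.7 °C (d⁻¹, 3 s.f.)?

k_a ≈ 2.64 d⁻¹

k_a(T₂) = k_a(T₁) · θ^(T₂−T₁) = 2.18 × 1.025^(27.7−20.0)
= 2.18 × 1.025^7.70 = 2.18 × 1.209 = 2.637 d⁻¹.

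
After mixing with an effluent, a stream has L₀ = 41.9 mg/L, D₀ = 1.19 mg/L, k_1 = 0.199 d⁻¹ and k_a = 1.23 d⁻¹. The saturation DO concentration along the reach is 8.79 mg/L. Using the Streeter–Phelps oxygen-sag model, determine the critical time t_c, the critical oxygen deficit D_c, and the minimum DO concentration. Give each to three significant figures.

t_c = [1/(k_a−k_1)] ln[(k_a/k_1)(1 − D₀(k_a−k_1)/(k_1 L₀))]
= [1/(1.23−0.199)] ln[(1.23/0.199)(1 − 1.19×1.031/(0.199×41.9))]
= (1/1.031) ln[6.181 × 0.8529] = 0.9699 × ln(5.271) = 0.9699 × 1.662 = 1.612 d.
L(t_c) = L₀ e^(−k_1 t_c) = 41.9 × 0.7255 = 30.40 mg/L, and at the critical point k_a D_c = k_1 L, so D_c = (0.199/1.23) × 30.40 = 4.918 mg/L.
Minimum DO = C_s − D_c = 8.79 − 4.918 = 3.872 mg/L.

t_c ≈ 1.61 d; D_c ≈ 4.92 mg/L; min DO ≈ 3.87 mg/L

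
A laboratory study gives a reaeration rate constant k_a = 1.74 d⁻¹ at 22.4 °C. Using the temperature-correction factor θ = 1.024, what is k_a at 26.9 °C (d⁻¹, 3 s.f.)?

k_a ≈ 1.94 d⁻¹

k_a(T₂) = k_a(T₁) · θ^(T₂−T₁) = 1.74 × 1.024^(26.9−22.4)
= 1.74 × 1.024^4.50 = 1.74 × 1.113 = 1.936 d⁻¹.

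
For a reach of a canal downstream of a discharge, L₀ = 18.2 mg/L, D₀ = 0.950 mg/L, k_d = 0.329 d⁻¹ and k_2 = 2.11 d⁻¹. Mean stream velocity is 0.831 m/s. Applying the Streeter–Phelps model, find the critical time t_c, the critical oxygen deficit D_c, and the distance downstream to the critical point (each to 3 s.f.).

t_c ≈ 0.857 d; D_c ≈ 2.14 mg/L; x_c ≈ 61.5 km

With k_2/k_d = 6.413 and 1 − D₀(k_2−k_d)/(k_d L₀) = 0.7174,
t_c = ln(6.413 × 0.7174) / (2.11 − 0.329) = ln(4.601) / 1.781 = 1.526/1.781 = 0.8570 d.
D_c = (k_d/k_2) L₀ e^(−k_d t_c) = (0.329/2.11) × 18.2 × e^(−0.329×0.8570) = 0.1559 × 18.2 × 0.7543 = 2.141 mg/L.
x_c = v t_c = 0.831 m/s × 0.8570 d × 86400 s/d = 61530 m ≈ 61.5 km.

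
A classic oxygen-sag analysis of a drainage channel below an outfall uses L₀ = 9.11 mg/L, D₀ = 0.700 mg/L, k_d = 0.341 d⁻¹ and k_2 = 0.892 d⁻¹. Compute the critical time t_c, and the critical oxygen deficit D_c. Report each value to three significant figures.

At the critical point dD/dt = 0, so k_d L₀ e^(−k_d t) = k_2 D. Substituting D(t) from the Streeter–Phelps equation and solving for t gives
t_c = ln[(k_2/k_d)(1 − D₀(k_2−k_d)/(k_d L₀))] / (k_2−k_d).
Here k_2−k_d = 0.5510 d⁻¹ and 1 − D₀(k_2−k_d)/(k_d L₀) = 1 − 0.700×0.5510/(0.341×9.11) = 0.8758, so
t_c = ln(2.616 × 0.8758) / 0.5510 = 0.8290 / 0.5510 = 1.505 d.
D_c = (k_d/k_2) L₀ e^(−k_d t_c) = (0.341/0.892) × 9.11 × e^(−0.341×1.505) = 0.3823 × 9.11 × 0.5987 = 2.085 mg/L.

t_c ≈ 1.50 d; D_c ≈ 2.08 mg/L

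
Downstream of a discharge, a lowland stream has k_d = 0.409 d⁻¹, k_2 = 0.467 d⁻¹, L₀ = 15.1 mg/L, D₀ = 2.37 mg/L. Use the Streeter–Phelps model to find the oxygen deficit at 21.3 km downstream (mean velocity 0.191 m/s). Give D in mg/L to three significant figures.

D ≈ 5.83 mg/L

Travel time t = x/v = 21.3 km / (0.191 m/s) = 21300 m / 0.191 m/s = 111500 s = 1.291 d.
k_d L₀/(k_2−k_d) = 0.409×15.1/(0.467−0.409) = 6.176/0.05800 = 106.5 mg/L.
e^(−k_d t) = e^(−0.409×1.291) = 0.5898; e^(−k_2 t) = e^(−0.467×1.291) = 0.5473.
D = 106.5 × (0.5898 − 0.5473) + 2.37 × 0.5473 = 4.530 + 1.297 = 5.827 mg/L.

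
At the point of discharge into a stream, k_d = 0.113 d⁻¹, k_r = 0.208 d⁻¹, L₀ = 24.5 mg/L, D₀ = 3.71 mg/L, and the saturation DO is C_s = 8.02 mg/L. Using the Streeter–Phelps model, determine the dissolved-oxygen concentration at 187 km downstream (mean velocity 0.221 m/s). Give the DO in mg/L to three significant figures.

Travel time t = x/v = 187 km / (0.221 m/s) = 187000 m / 0.221 m/s = 846200 s = 9.793 d.
k_d L₀/(k_r−k_d) = 0.113×24.5/(0.208−0.113) = 2.768/0.09500 = 29.14 mg/L.
e^(−k_d t) = e^(−0.113×9.793) = 0.3307; e^(−k_r t) = e^(−0.208×9.793) = 0.1304.
D = 29.14 × (0.3307 − 0.1304) + 3.71 × 0.1304 = 5.836 + 0.4838 = 6.319 mg/L.
DO = C_s − D = 8.02 − 6.319 = 1.701 mg/L.

DO ≈ 1.70 mg/L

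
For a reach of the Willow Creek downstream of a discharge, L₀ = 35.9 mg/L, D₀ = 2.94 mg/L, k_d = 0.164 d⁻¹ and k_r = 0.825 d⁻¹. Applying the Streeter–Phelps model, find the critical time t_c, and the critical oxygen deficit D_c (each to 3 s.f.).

t_c = [1/(k_r−k_d)] ln[(k_r/k_d)(1 − D₀(k_r−k_d)/(k_d L₀))]
= [1/(0.825−0.164)] ln[(0.825/0.164)(1 − 2.94×0.6610/(0.164×35.9))]
= (1/0.6610) ln[5.030 × 0.6699] = 1.513 × ln(3.370) = 1.513 × 1.215 = 1.838 d.
L(t_c) = L₀ e^(−k_d t_c) = 35.9 × 0.7398 = 26.56 mg/L, and at the critical point k_r D_c = k_d L, so D_c = (0.164/0.825) × 26.56 = 5.279 mg/L.

t_c ≈ 1.84 d; D_c ≈ 5.28 mg/L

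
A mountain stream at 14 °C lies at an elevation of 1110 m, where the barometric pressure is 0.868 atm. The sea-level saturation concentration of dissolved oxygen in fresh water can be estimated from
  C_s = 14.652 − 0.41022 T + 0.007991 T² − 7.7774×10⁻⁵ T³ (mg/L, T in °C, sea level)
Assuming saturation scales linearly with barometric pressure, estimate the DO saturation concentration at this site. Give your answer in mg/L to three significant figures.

At sea level: C_s = 14.652 − 0.41022×14 + 0.007991×14² − 7.7774×10⁻⁵×14³ = 10.26 mg/L.
Pressure correction: C_s' = 10.26 × 0.868 = 8.907 mg/L.

C_s ≈ 8.91 mg/L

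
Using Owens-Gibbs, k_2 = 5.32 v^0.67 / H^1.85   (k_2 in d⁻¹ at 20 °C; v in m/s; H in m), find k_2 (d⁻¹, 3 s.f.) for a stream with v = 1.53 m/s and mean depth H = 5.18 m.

k_2 = 5.32 × 1.53^0.67 / 5.18^1.85 = 5.32 × 1.330 / 20.97 = 0.3374 d⁻¹.

k_2 ≈ 0.337 d⁻¹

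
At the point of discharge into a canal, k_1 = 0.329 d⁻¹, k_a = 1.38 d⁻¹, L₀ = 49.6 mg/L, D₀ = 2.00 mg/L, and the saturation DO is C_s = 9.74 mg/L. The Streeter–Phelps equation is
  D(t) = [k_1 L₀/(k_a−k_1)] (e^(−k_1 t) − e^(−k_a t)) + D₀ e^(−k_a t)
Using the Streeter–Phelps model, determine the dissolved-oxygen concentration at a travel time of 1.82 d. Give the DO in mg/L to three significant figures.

k_1 L₀/(k_a−k_1) = 0.329×49.6/(1.38−0.329) = 16.32/1.051 = 15.53 mg/L.
e^(−k_1 t) = e^(−0.329×1.820) = 0.5495; e^(−k_a t) = e^(−1.38×1.820) = 0.08114.
D = 15.53 × (0.5495 − 0.08114) + 2.00 × 0.08114 = 7.272 + 0.1623 = 7.434 mg/L.
DO = C_s − D = 9.74 − 7.434 = 2.306 mg/L.

DO ≈ 2.31 mg/L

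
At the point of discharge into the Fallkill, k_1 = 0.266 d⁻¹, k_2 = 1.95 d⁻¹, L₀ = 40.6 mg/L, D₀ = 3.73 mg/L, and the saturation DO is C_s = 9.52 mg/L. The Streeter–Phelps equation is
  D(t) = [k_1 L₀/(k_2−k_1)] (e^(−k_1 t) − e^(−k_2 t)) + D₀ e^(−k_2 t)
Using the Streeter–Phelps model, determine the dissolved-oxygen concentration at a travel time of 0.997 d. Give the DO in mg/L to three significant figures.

k_1 L₀/(k_2−k_1) = 0.266×40.6/(1.95−0.266) = 10.80/1.684 = 6.413 mg/L.
e^(−k_1 t) = e^(−0.266×0.9970) = 0.7671; e^(−k_2 t) = e^(−1.95×0.9970) = 0.1431.
D = 6.413 × (0.7671 − 0.1431) + 3.73 × 0.1431 = 4.001 + 0.5338 = 4.535 mg/L.
DO = C_s − D = 9.52 − 4.535 = 4.985 mg/L.

DO ≈ 4.98 mg/L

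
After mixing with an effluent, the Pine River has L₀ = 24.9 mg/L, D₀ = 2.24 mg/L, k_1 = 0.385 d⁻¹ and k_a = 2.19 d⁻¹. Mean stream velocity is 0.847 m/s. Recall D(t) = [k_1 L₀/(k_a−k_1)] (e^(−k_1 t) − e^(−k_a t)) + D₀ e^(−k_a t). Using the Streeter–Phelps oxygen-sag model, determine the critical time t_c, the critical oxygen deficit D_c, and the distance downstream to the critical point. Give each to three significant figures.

t_c ≈ 0.660 d; D_c ≈ 3.40 mg/L; x_c ≈ 48.3 km

With k_a/k_1 = 5.688 and 1 − D₀(k_a−k_1)/(k_1 L₀) = 0.5782,
t_c = ln(5.688 × 0.5782) / (2.19 − 0.385) = ln(3.289) / 1.805 = 1.191/1.805 = 0.6596 d.
D_c = (k_1/k_a) L₀ e^(−k_1 t_c) = (0.385/2.19) × 24.9 × e^(−0.385×0.6596) = 0.1758 × 24.9 × 0.7757 = 3.396 mg/L.
x_c = v t_c = 0.847 m/s × 0.6596 d × 86400 s/d = 48270 m ≈ 48.3 km.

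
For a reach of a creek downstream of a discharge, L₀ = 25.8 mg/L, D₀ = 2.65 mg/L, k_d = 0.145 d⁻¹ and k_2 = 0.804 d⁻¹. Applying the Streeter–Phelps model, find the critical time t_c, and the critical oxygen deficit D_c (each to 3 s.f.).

At the critical point dD/dt = 0, so k_d L₀ e^(−k_d t) = k_2 D. Substituting D(t) from the Streeter–Phelps equation and solving for t gives
t_c = ln[(k_2/k_d)(1 − D₀(k_2−k_d)/(k_d L₀))] / (k_2−k_d).
Here k_2−k_d = 0.6590 d⁻¹ and 1 − D₀(k_2−k_d)/(k_d L₀) = 1 − 2.65×0.6590/(0.145×25.8) = 0.5332, so
t_c = ln(5.545 × 0.5332) / 0.6590 = 1.084 / 0.6590 = 1.645 d.
L(t_c) = L₀ e^(−k_d t_c) = 25.8 × 0.7878 = 20.33 mg/L, and at the critical point k_2 D_c = k_d L, so D_c = (0.145/0.804) × 20.33 = 3.666 mg/L.

t_c ≈ 1.64 d; D_c ≈ 3.67 mg/L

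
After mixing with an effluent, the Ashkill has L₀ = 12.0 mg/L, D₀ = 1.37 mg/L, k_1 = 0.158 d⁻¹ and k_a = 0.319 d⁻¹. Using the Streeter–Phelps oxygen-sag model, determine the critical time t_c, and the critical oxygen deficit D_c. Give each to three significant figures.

t_c ≈ 3.60 d; D_c ≈ 3.37 mg/L

With k_a/k_1 = 2.019 and 1 − D₀(k_a−k_1)/(k_1 L₀) = 0.8837,
t_c = ln(2.019 × 0.8837) / (0.319 − 0.158) = ln(1.784) / 0.1610 = 0.5789/0.1610 = 3.596 d.
L(t_c) = L₀ e^(−k_1 t_c) = 12.0 × 0.5666 = 6.799 mg/L, and at the critical point k_a D_c = k_1 L, so D_c = (0.158/0.319) × 6.799 = 3.368 mg/L.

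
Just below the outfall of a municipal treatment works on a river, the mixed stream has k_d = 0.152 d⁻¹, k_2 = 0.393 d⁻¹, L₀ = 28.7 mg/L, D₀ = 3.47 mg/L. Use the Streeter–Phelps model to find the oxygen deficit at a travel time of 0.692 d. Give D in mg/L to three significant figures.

D ≈ 5.15 mg/L

k_d L₀/(k_2−k_d) = 0.152×28.7/(0.393−0.152) = 4.362/0.2410 = 18.10 mg/L.
e^(−k_d t) = e^(−0.152×0.6920) = 0.9002; e^(−k_2 t) = e^(−0.393×0.6920) = 0.7619.
D = 18.10 × (0.9002 − 0.7619) + 3.47 × 0.7619 = 2.503 + 2.644 = 5.147 mg/L.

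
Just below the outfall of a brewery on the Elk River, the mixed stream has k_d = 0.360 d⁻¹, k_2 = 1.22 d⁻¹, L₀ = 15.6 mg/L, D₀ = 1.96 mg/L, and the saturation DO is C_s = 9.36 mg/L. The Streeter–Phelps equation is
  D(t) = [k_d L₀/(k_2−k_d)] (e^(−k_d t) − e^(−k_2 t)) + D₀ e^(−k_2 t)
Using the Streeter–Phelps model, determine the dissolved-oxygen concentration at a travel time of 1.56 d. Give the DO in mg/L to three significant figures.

DO ≈ 6.32 mg/L

k_d L₀/(k_2−k_d) = 0.360×15.6/(1.22−0.360) = 5.616/0.8600 = 6.530 mg/L.
e^(−k_d t) = e^(−0.360×1.560) = 0.5703; e^(−k_2 t) = e^(−1.22×1.560) = 0.1491.
D = 6.530 × (0.5703 − 0.1491) + 1.96 × 0.1491 = 2.751 + 0.2922 = 3.043 mg/L.
DO = C_s − D = 9.36 − 3.043 = 6.317 mg/L.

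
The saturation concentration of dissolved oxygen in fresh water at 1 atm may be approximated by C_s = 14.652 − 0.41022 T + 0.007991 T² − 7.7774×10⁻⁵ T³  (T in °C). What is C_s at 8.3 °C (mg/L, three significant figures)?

C_s = 14.652 − 0.41022×8.3 + 0.007991×8.3² − 7.7774×10⁻⁵×8.3³ = 11.75 mg/L.

C_s ≈ 11.8 mg/L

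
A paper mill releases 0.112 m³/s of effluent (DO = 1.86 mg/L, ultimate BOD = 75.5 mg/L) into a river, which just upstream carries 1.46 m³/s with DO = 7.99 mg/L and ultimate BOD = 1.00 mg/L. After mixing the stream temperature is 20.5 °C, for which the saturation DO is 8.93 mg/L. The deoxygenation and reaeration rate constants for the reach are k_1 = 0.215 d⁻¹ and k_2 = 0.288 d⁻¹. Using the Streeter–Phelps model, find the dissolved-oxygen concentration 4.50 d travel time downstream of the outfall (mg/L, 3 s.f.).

Mixed DO = (1.46×7.99 + 0.112×1.86)/(1.46+0.112) = 11.87/1.572 = 7.553 mg/L.
Mixed L₀ = (1.46×1.00 + 0.112×75.5)/(1.572) = 9.916/1.572 = 6.308 mg/L.
Initial deficit D₀ = C_s − DO₀ = 8.93 − 7.553 = 1.377 mg/L.
D(4.50) = [0.215×6.308/(0.288−0.215)](e^(−0.215×4.50) − e^(−0.288×4.50)) + 1.377 e^(−0.288×4.50)
= 18.58 × (0.3800 − 0.2736) + 1.377 × 0.2736 = 2.354 mg/L.
DO = 8.93 − 2.354 = 6.576 mg/L.

DO ≈ 6.58 mg/L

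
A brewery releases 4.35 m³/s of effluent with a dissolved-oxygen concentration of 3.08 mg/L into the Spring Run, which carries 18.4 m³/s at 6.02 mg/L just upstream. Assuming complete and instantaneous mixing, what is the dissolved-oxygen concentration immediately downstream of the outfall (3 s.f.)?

Flow-weighted mixing: C = (Q_r C_r + Q_w C_w)/(Q_r + Q_w)
= (18.4×6.02 + 4.35×3.08)/(18.4 + 4.35) = 124.2/22.75 = 5.458 mg/L.

5.46 mg/L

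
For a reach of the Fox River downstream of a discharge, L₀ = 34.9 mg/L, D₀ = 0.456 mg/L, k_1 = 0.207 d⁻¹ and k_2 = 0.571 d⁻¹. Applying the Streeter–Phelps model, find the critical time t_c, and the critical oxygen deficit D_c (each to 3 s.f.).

At the critical point dD/dt = 0, so k_1 L₀ e^(−k_1 t) = k_2 D. Substituting D(t) from the Streeter–Phelps equation and solving for t gives
t_c = ln[(k_2/k_1)(1 − D₀(k_2−k_1)/(k_1 L₀))] / (k_2−k_1).
Here k_2−k_1 = 0.3640 d⁻¹ and 1 − D₀(k_2−k_1)/(k_1 L₀) = 1 − 0.456×0.3640/(0.207×34.9) = 0.9770, so
t_c = ln(2.758 × 0.9770) / 0.3640 = 0.9914 / 0.3640 = 2.724 d.
L(t_c) = L₀ e^(−k_1 t_c) = 34.9 × 0.5690 = 19.86 mg/L, and at the critical point k_2 D_c = k_1 L, so D_c = (0.207/0.571) × 19.86 = 7.199 mg/L.

t_c ≈ 2.72 d; D_c ≈ 7.20 mg/L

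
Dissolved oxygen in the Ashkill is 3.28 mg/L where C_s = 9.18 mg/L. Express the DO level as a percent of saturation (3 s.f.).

35.7 % saturation

% saturation = C/C_s × 100 = 3.28/9.18 × 100 = 35.7 %.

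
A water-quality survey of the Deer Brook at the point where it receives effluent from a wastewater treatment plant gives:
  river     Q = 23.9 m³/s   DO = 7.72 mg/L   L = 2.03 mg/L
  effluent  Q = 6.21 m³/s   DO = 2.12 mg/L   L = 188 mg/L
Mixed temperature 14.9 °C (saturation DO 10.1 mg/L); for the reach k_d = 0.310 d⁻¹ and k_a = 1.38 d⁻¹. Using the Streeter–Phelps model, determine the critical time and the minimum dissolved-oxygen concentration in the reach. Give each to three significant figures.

t_c ≈ 1.06 d; minimum DO ≈ 3.57 mg/L

Mixed DO = (23.9×7.72 + 6.21×2.12)/(23.9+6.21) = 197.7/30.11 = 6.565 mg/L.
Mixed L₀ = (23.9×2.03 + 6.21×188)/(30.11) = 1216/30.11 = 40.39 mg/L.
Initial deficit D₀ = C_s − DO₀ = 10.1 − 6.565 = 3.535 mg/L.
t_c = (1/1.070) ln[(1.38/0.310)(1 − 3.535×1.070/(0.310×40.39))] = 0.9346 × ln(3.107) = 1.059 d.
D_c = (0.310/1.38) × 40.39 × e^(−0.310×1.059) = 0.2246 × 40.39 × 0.7201 = 6.532 mg/L.
Minimum DO = 10.1 − 6.532 = 3.568 mg/L.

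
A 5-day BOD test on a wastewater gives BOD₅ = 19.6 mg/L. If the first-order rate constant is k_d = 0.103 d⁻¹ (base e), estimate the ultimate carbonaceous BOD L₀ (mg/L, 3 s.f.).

L₀ ≈ 48.7 mg/L

BOD₅ = L₀(1 − e^(−5k_d)) ⇒ L₀ = BOD₅ / (1 − e^(−5×0.103))
= 19.6 / (1 − 0.5975) = 19.6 / 0.4025 = 48.70 mg/L.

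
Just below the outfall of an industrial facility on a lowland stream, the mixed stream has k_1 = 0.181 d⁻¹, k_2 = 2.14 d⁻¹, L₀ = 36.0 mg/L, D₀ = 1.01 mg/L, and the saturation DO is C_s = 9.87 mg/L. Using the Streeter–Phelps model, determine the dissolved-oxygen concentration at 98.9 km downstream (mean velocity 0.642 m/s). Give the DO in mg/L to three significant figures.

DO ≈ 7.51 mg/L

Travel time t = x/v = 98.9 km / (0.642 m/s) = 98900 m / 0.642 m/s = 154000 s = 1.783 d.
k_1 L₀/(k_2−k_1) = 0.181×36.0/(2.14−0.181) = 6.516/1.959 = 3.326 mg/L.
e^(−k_1 t) = e^(−0.181×1.783) = 0.7242; e^(−k_2 t) = e^(−2.14×1.783) = 0.02202.
D = 3.326 × (0.7242 − 0.02202) + 1.01 × 0.02202 = 2.335 + 0.02225 = 2.358 mg/L.
DO = C_s − D = 9.87 − 2.358 = 7.512 mg/L.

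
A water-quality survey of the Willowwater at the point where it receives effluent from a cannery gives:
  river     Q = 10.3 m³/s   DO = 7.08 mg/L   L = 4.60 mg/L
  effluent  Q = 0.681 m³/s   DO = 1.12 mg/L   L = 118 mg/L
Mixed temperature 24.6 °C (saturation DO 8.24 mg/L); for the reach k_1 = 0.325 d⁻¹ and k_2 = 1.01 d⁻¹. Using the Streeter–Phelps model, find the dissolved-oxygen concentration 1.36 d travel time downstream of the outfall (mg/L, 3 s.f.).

DO ≈ 5.70 mg/L

Mixed DO = (10.3×7.08 + 0.681×1.12)/(10.3+0.681) = 73.69/10.98 = 6.710 mg/L.
Mixed L₀ = (10.3×4.60 + 0.681×118)/(10.98) = 127.7/10.98 = 11.63 mg/L.
Initial deficit D₀ = C_s − DO₀ = 8.24 − 6.710 = 1.530 mg/L.
D(1.36) = [0.325×11.63/(1.01−0.325)](e^(−0.325×1.36) − e^(−1.01×1.36)) + 1.530 e^(−1.01×1.36)
= 5.519 × (0.6427 − 0.2532) + 1.530 × 0.2532 = 2.537 mg/L.
DO = 8.24 − 2.537 = 5.703 mg/L.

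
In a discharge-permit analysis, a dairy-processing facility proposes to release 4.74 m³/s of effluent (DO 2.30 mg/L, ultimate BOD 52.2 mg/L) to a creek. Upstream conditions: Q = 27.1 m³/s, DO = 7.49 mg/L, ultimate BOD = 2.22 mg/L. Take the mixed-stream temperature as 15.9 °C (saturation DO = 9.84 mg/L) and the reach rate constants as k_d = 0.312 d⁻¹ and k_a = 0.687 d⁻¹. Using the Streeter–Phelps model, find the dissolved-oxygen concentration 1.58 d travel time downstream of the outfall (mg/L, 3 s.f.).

Mixed DO = (27.1×7.49 + 4.74×2.30)/(27.1+4.74) = 213.9/31.84 = 6.717 mg/L.
Mixed L₀ = (27.1×2.22 + 4.74×52.2)/(31.84) = 307.6/31.84 = 9.660 mg/L.
Initial deficit D₀ = C_s − DO₀ = 9.84 − 6.717 = 3.123 mg/L.
D(1.58) = [0.312×9.660/(0.687−0.312)](e^(−0.312×1.58) − e^(−0.687×1.58)) + 3.123 e^(−0.687×1.58)
= 8.038 × (0.6108 − 0.3377) + 3.123 × 0.3377 = 3.249 mg/L.
DO = 9.84 − 3.249 = 6.591 mg/L.

DO ≈ 6.59 mg/L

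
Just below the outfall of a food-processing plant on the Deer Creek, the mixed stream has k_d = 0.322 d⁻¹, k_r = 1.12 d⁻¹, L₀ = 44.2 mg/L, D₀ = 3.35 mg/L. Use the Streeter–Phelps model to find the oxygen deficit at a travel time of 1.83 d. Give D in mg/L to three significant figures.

k_d L₀/(k_r−k_d) = 0.322×44.2/(1.12−0.322) = 14.23/0.7980 = 17.84 mg/L.
e^(−k_d t) = e^(−0.322×1.830) = 0.5547; e^(−k_r t) = e^(−1.12×1.830) = 0.1288.
D = 17.84 × (0.5547 − 0.1288) + 3.35 × 0.1288 = 7.597 + 0.4314 = 8.028 mg/L.

D ≈ 8.03 mg/L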